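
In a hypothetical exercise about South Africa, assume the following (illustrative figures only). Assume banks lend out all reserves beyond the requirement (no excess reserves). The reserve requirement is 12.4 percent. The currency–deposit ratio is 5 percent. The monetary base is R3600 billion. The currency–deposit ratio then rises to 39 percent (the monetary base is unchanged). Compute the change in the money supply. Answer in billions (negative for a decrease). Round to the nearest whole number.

-11989 billion

Initially m₁ = (1 + 0.05) / (0.124 + 0.05) ≈ 6.03448, so M₁ = 6.03448 × 3600 = 21724.128 billion.
After the change m₂ = (1 + 0.39) / (0.124 + 0.39) ≈ 2.70428, so M₂ = 2.70428 × 3600 = 9735.408 billion.
ΔM = M₂ − M₁ = 9735.408 − 21724.128 = -11988.72 billion.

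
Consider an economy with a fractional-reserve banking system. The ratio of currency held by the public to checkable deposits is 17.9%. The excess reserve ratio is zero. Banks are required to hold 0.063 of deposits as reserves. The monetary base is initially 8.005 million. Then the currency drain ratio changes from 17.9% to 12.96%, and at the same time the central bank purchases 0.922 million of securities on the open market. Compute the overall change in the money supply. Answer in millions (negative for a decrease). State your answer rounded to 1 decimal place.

13.4 million

Before: m₁ = (1 + 0.179) / (0.063 + 0.179) ≈ 4.8719, MB₁ = 8.005, so M₁ = 4.8719 × 8.005 ≈ 38.9996 million.
After: m₂ = (1 + 0.1296) / (0.063 + 0.1296) ≈ 5.8650, MB₂ = 8.005 + 0.922 = 8.927, so M₂ = 5.8650 × 8.927 ≈ 52.3569 million.
ΔM = M₂ − M₁ = 52.3569 − 38.9996 = 13.3573 million.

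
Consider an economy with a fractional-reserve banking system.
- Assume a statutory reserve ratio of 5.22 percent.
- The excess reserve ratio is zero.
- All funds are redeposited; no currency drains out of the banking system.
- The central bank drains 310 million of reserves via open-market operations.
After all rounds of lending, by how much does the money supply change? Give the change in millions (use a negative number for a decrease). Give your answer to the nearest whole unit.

The simple money multiplier is m = 1/rr = 1/0.0522 ≈ 19.1571.
An open-market sale reduces the monetary base by 310 million, so ΔM = m × ΔMB = 19.1571 × (−310) = -5938.701 million.

-5939 million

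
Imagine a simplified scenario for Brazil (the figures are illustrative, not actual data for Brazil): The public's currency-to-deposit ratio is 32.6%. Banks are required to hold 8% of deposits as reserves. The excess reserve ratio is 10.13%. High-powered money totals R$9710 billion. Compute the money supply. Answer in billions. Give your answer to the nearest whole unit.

The money multiplier is m = (1 + c) / (rr + e + c) = (1 + 0.326) / (0.08 + 0.1013 + 0.326) ≈ 2.61384.
So M = m × MB = 2.61384 × 9710 = 25380.3864 billion.

R$25380 billion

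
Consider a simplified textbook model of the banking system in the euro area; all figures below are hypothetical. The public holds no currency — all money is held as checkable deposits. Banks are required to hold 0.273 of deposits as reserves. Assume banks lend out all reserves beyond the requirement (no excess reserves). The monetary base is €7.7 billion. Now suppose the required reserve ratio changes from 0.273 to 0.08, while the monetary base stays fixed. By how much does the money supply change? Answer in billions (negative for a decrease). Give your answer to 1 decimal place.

€68.0 billion

Initially m₁ = 1 / (0.273) ≈ 3.6630, so M₁ = 3.6630 × 7.7 = 28.2051 billion.
After the change m₂ = 1 / (0.08) = 12.5, so M₂ = 12.5 × 7.7 = 96.25 billion.
ΔM = M₂ − M₁ = 96.25 − 28.2051 = 68.0449 billion.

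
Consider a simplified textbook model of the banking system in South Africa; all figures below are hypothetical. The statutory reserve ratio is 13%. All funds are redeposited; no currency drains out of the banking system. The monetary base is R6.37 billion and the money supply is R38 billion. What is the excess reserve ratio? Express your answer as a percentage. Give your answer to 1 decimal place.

Using m = M/MB = 38/6.37 ≈ 5.965463. Since m = (1 + c)/(c + rr + e), the denominator satisfies c + rr + e = (1 + c)/m = (1 + 0) / 5.965463 ≈ 0.167632.
With c = 0 and rr = 0.13, the excess reserve ratio is 0.167632 − 0 − 0.13 = 0.037632.

3.8%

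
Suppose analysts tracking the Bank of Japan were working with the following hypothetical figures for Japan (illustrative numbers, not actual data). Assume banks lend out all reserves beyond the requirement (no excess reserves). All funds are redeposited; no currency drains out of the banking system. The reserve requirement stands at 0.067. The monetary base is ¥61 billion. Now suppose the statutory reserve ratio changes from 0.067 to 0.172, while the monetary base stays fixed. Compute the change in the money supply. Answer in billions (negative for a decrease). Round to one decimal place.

-555.8 billion

Initially m₁ = 1 / (0.067) ≈ 14.9254, so M₁ = 14.9254 × 61 = 910.4494 billion.
After the change m₂ = 1 / (0.172) ≈ 5.8140, so M₂ = 5.8140 × 61 = 354.654 billion.
ΔM = M₂ − M₁ = 354.654 − 910.4494 = -555.7954 billion.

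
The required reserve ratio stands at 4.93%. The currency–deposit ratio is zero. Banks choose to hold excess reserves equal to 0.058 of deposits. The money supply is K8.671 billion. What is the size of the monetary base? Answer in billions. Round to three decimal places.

The money multiplier is m = 1 / (rr + e) = 1 / (0.0493 + 0.058) ≈ 9.31966.
MB = M / m = 8.671 / 9.31966 ≈ 0.9304 billion.

K0.930 billion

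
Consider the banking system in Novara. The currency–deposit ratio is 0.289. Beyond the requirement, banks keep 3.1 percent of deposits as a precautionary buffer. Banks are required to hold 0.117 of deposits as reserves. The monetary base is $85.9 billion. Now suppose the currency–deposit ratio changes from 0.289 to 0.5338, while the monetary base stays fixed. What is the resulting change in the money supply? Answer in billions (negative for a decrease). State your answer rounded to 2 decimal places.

-60.13 billion

Initially m₁ = (1 + 0.289) / (0.117 + 0.031 + 0.289) ≈ 2.94966, so M₁ = 2.94966 × 85.9 ≈ 253.3758 billion.
After the change m₂ = (1 + 0.5338) / (0.117 + 0.031 + 0.5338) ≈ 2.24963, so M₂ = 2.24963 × 85.9 ≈ 193.2432 billion.
ΔM = M₂ − M₁ = 193.2432 − 253.3758 = -60.1326 billion.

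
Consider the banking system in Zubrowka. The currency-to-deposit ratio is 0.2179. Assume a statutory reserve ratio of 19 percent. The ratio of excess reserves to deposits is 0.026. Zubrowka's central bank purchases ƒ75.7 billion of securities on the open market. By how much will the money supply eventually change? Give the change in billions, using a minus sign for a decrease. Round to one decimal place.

The money multiplier is m = (1 + c) / (rr + e + c) = (1 + 0.2179) / (0.19 + 0.026 + 0.2179) ≈ 2.8069.
The purchase adds 75.7 billion of base, so ΔM = m × ΔMB = 2.8069 × (+75.7) ≈ 212.4823 billion.

ƒ212.5 billion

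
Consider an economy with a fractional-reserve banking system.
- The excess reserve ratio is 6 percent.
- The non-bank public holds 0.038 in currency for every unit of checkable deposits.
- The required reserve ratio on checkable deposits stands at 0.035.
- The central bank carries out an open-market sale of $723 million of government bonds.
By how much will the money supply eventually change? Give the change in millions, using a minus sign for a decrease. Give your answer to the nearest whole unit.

-5643 million

The money multiplier is m = (1 + c) / (rr + e + c) = (1 + 0.038) / (0.035 + 0.06 + 0.038) ≈ 7.8045.
The sale removes 723 million of base, so ΔM = m × ΔMB = 7.8045 × (−723) = -5642.6535 million.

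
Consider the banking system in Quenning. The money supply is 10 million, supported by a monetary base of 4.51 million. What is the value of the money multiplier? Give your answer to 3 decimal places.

The money multiplier is m = M / MB = 10 / 4.51 ≈ 2.21729.

2.217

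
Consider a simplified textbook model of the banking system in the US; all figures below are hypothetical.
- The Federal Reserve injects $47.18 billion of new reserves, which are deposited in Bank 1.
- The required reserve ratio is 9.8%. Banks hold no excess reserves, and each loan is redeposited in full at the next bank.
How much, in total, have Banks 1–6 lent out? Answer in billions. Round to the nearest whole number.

Bank i lends (1 − rr)^i of the original deposit: Bank 1 lends 47.18·0.9020 ≈ 42.5564, Bank 2 lends 47.18·0.9020² ≈ 38.3858, and so on.
Summing a geometric series: total = 47.18·[0.9020·(1 − 0.9020^6) / (1 − 0.9020)] ≈ 200.3769 billion.

$200 billion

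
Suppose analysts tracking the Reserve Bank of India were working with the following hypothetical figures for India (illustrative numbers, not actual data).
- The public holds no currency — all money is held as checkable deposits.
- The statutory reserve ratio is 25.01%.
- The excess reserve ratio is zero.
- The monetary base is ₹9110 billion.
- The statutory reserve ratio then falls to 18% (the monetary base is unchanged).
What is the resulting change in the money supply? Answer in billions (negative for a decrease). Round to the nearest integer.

₹14186 billion

Initially m₁ = 1 / (0.2501) ≈ 3.99840, so M₁ = 3.99840 × 9110 = 36425.424 billion.
After the change m₂ = 1 / (0.18) ≈ 5.55556, so M₂ = 5.55556 × 9110 = 50611.1516 billion.
ΔM = M₂ − M₁ = 50611.1516 − 36425.424 = 14185.7276 billion.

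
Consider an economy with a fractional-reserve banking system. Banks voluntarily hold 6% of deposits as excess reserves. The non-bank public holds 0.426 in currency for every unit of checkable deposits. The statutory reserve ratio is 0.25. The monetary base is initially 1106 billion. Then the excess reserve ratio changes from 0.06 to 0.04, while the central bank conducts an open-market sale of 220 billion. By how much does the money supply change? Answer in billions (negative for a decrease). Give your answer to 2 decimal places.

Before: m₁ = (1 + 0.426) / (0.25 + 0.06 + 0.426) = 1.9375000, MB₁ = 1106, so M₁ = 1.9375000 × 1106 = 2142.875 billion.
After: m₂ = (1 + 0.426) / (0.25 + 0.04 + 0.426) ≈ 1.9916201, MB₂ = 1106 − 220 = 886, so M₂ = 1.9916201 × 886 ≈ 1764.5754 billion.
ΔM = M₂ − M₁ = 1764.5754 − 2142.875 = -378.2996 billion.

-378.30 billion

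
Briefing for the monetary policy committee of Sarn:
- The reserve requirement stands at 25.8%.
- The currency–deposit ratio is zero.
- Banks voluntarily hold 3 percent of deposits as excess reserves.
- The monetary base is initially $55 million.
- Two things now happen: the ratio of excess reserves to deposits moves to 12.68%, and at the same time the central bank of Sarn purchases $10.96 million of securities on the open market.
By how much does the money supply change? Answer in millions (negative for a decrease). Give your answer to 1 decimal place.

-19.6 million

Before: m₁ = 1 / (0.258 + 0.03) ≈ 3.4722, MB₁ = 55, so M₁ = 3.4722 × 55 = 190.971 million.
After: m₂ = 1 / (0.258 + 0.1268) ≈ 2.5988, MB₂ = 55 + 10.96 = 65.96, so M₂ = 2.5988 × 65.96 ≈ 171.4168 million.
ΔM = M₂ − M₁ = 171.4168 − 190.971 = -19.5542 million.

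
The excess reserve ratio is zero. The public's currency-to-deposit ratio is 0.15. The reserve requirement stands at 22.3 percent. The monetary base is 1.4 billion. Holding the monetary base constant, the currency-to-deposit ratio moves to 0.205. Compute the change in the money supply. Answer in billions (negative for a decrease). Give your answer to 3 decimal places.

Initially m₁ = (1 + 0.15) / (0.223 + 0.15) ≈ 3.08311, so M₁ = 3.08311 × 1.4 ≈ 4.3164 billion.
After the change m₂ = (1 + 0.205) / (0.223 + 0.205) ≈ 2.81542, so M₂ = 2.81542 × 1.4 ≈ 3.9416 billion.
ΔM = M₂ − M₁ = 3.9416 − 4.3164 = -0.3748 billion.

-0.375 billion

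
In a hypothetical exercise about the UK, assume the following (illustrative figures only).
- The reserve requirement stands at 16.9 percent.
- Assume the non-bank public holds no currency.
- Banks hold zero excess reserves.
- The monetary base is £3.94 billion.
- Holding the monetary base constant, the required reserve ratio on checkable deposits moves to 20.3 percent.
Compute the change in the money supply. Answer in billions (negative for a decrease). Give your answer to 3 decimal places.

-3.905 billion

Initially m₁ = 1 / (0.169) ≈ 5.91716, so M₁ = 5.91716 × 3.94 ≈ 23.3136 billion.
After the change m₂ = 1 / (0.203) ≈ 4.92611, so M₂ = 4.92611 × 3.94 ≈ 19.4089 billion.
ΔM = M₂ − M₁ = 19.4089 − 23.3136 = -3.9047 billion.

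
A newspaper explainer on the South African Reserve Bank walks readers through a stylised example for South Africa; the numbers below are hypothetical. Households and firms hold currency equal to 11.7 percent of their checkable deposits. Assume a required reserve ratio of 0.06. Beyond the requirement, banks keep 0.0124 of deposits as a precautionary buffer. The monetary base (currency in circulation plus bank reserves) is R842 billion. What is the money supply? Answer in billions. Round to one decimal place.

The money multiplier is m = (1 + c) / (rr + e + c) = (1 + 0.117) / (0.06 + 0.0124 + 0.117) ≈ 5.89757.
So M = m × MB = 5.89757 × 842 ≈ 4965.7539 billion.

R4965.8 billion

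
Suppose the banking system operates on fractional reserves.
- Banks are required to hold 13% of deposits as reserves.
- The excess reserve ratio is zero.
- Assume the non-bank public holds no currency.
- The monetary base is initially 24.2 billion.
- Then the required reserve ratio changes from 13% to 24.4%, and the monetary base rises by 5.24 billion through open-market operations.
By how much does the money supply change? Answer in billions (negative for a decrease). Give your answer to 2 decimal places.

Before: m₁ = 1 / (0.13) ≈ 7.69231, MB₁ = 24.2, so M₁ = 7.69231 × 24.2 ≈ 186.1539 billion.
After: m₂ = 1 / (0.244) ≈ 4.09836, MB₂ = 24.2 + 5.24 = 29.44, so M₂ = 4.09836 × 29.44 ≈ 120.6557 billion.
ΔM = M₂ − M₁ = 120.6557 − 186.1539 = -65.4982 billion.

-65.50 billion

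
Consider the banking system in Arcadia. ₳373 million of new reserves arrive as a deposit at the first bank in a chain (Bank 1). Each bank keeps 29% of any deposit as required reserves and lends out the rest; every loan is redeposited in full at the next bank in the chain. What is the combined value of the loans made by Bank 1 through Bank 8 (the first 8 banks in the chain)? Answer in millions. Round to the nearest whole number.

Bank i lends (1 − rr)^i of the original deposit: Bank 1 lends 373·0.7100 = 264.8300, Bank 2 lends 373·0.7100² = 188.0293, and so on.
Summing a geometric series: total = 373·[0.7100·(1 − 0.7100^8) / (1 − 0.7100)] ≈ 854.2362 million.

₳854 million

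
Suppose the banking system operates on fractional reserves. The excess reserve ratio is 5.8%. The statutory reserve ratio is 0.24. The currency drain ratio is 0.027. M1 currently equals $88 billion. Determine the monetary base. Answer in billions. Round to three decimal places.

$27.848 billion

The money multiplier is m = (1 + c) / (rr + e + c) = (1 + 0.027) / (0.24 + 0.058 + 0.027) = 3.16.
MB = M / m = 88 / 3.16 ≈ 27.8481 billion.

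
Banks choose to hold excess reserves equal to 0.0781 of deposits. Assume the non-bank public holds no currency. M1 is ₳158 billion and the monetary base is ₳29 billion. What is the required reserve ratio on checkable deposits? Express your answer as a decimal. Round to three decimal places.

0.105

Using m = M/MB = 158/29 ≈ 5.448276. Since m = (1 + c)/(c + rr + e), the denominator satisfies c + rr + e = (1 + c)/m = (1 + 0) / 5.448276 ≈ 0.183544.
With c = 0 and e = 0.0781, the required reserve ratio on checkable deposits is 0.183544 − 0 − 0.0781 = 0.105444.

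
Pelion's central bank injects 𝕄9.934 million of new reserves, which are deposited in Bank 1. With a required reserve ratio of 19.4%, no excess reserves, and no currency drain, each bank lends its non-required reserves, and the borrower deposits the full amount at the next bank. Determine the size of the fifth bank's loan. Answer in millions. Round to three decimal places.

Each bank lends a fraction (1 − rr) = 0.8060 of the deposit it receives, so Bank 5 receives 9.934·0.8060^4 and lends 9.934·0.8060^5 ≈ 3.3791 million.

𝕄3.379 million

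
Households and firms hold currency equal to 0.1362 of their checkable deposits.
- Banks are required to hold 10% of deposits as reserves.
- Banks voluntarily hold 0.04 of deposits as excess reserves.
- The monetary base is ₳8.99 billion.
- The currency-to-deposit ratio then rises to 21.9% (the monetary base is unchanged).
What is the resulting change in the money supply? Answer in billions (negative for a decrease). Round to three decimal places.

Initially m₁ = (1 + 0.1362) / (0.1 + 0.04 + 0.1362) ≈ 4.11369, so M₁ = 4.11369 × 8.99 ≈ 36.9821 billion.
After the change m₂ = (1 + 0.219) / (0.1 + 0.04 + 0.219) ≈ 3.39554, so M₂ = 3.39554 × 8.99 ≈ 30.5259 billion.
ΔM = M₂ − M₁ = 30.5259 − 36.9821 = -6.4562 billion.

-6.456 billion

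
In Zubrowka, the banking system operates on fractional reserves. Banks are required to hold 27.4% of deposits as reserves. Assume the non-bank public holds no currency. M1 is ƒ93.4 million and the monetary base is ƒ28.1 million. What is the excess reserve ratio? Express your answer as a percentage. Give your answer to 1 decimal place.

Using m = M/MB = 93.4/28.1 ≈ 3.323843. Since m = (1 + c)/(c + rr + e), the denominator satisfies c + rr + e = (1 + c)/m = (1 + 0) / 3.323843 ≈ 0.300857.
With c = 0 and rr = 0.274, the excess reserve ratio is 0.300857 − 0 − 0.274 = 0.026857.

2.7%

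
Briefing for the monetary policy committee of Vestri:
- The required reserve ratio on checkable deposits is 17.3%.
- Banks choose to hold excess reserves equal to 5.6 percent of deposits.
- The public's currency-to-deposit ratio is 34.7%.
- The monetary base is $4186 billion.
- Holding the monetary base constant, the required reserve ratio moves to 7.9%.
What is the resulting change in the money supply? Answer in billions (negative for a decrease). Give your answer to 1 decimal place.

$1909.1 billion

Initially m₁ = (1 + 0.347) / (0.173 + 0.056 + 0.347) ≈ 2.338542, so M₁ = 2.338542 × 4186 ≈ 9789.1368 billion.
After the change m₂ = (1 + 0.347) / (0.079 + 0.056 + 0.347) ≈ 2.794606, so M₂ = 2.794606 × 4186 ≈ 11698.2207 billion.
ΔM = M₂ − M₁ = 11698.2207 − 9789.1368 = 1909.0839 billion.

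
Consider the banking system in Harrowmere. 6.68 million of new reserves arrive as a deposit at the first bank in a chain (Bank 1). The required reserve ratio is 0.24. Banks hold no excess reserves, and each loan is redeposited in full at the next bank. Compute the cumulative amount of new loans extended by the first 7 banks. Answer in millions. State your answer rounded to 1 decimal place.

Bank i lends (1 − rr)^i of the original deposit: Bank 1 lends 6.68·0.7600 = 5.0768, Bank 2 lends 6.68·0.7600² ≈ 3.8584, and so on.
Summing a geometric series: total = 6.68·[0.7600·(1 − 0.7600^7) / (1 − 0.7600)] ≈ 18.0554 million.

18.1 million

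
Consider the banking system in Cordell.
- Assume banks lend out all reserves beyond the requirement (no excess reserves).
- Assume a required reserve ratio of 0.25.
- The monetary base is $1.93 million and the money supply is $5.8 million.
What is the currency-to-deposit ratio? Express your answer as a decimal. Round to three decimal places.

0.124

Using m = M/MB = 5.8/1.93 ≈ 3.005181. From m = (1 + c)/(c + rr + e), rearranging gives 1 + c = m·(c + rr + e), so c·(1 − m) = m·(rr + e) − 1.
Hence c = [m·(rr + e) − 1]/(1 − m) = [3.005181 × (0.25 + 0) − 1] / (1 − 3.005181) ≈ 0.124031.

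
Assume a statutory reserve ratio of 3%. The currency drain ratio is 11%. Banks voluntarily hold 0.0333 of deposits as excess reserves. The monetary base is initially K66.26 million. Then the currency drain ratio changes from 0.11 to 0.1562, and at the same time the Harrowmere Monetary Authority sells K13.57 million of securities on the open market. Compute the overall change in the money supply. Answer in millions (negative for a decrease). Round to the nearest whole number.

-147 million

Before: m₁ = (1 + 0.11) / (0.03 + 0.0333 + 0.11) ≈ 6.4051, MB₁ = 66.26, so M₁ = 6.4051 × 66.26 ≈ 424.4019 million.
After: m₂ = (1 + 0.1562) / (0.03 + 0.0333 + 0.1562) ≈ 5.2674, MB₂ = 66.26 − 13.57 = 52.69, so M₂ = 5.2674 × 52.69 ≈ 277.5393 million.
ΔM = M₂ − M₁ = 277.5393 − 424.4019 = -146.8626 million.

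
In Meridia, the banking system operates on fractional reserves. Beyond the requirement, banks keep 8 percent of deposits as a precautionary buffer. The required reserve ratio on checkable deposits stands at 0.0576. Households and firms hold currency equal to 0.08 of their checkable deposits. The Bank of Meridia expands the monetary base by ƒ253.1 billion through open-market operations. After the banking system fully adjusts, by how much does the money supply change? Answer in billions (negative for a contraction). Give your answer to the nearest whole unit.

The money multiplier is m = (1 + c) / (rr + e + c) = (1 + 0.08) / (0.0576 + 0.08 + 0.08) ≈ 4.9632.
The purchase adds 253.1 billion of base, so ΔM = m × ΔMB = 4.9632 × (+253.1) ≈ 1256.1859 billion.

ƒ1256 billion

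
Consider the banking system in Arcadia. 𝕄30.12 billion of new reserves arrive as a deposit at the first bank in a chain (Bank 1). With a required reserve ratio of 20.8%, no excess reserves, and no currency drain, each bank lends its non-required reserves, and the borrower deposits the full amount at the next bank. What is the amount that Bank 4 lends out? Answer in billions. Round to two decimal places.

𝕄11.85 billion

Each bank lends a fraction (1 − rr) = 0.7920 of the deposit it receives, so Bank 4 receives 30.12·0.7920^3 and lends 30.12·0.7920^4 ≈ 11.8510 billion.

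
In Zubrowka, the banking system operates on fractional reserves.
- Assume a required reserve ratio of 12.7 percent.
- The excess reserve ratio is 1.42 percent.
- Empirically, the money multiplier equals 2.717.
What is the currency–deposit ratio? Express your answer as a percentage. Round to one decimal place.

35.9%

Using m = 2.717. From m = (1 + c)/(c + rr + e), rearranging gives 1 + c = m·(c + rr + e), so c·(1 − m) = m·(rr + e) − 1.
Hence c = [m·(rr + e) − 1]/(1 − m) = [2.717 × (0.127 + 0.0142) − 1] / (1 − 2.717) ≈ 0.358975.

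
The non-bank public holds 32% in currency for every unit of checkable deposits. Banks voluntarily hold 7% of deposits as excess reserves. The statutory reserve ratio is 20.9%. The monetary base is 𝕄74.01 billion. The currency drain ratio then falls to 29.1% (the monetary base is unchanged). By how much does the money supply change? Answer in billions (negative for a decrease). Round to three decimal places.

𝕄4.532 billion

Initially m₁ = (1 + 0.32) / (0.209 + 0.07 + 0.32) ≈ 2.203673, so M₁ = 2.203673 × 74.01 ≈ 163.0938 billion.
After the change m₂ = (1 + 0.291) / (0.209 + 0.07 + 0.291) ≈ 2.264912, so M₂ = 2.264912 × 74.01 ≈ 167.6261 billion.
ΔM = M₂ − M₁ = 167.6261 − 163.0938 = 4.5323 billion.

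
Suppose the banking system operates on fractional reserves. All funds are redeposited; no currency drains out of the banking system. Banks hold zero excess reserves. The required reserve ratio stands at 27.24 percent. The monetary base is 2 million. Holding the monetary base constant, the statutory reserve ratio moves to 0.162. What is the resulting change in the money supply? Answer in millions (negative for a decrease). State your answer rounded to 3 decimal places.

Initially m₁ = 1 / (0.2724) ≈ 3.67107, so M₁ = 3.67107 × 2 ≈ 7.3421 million.
After the change m₂ = 1 / (0.162) ≈ 6.17284, so M₂ = 6.17284 × 2 ≈ 12.3457 million.
ΔM = M₂ − M₁ = 12.3457 − 7.3421 = 5.0036 million.

5.004 million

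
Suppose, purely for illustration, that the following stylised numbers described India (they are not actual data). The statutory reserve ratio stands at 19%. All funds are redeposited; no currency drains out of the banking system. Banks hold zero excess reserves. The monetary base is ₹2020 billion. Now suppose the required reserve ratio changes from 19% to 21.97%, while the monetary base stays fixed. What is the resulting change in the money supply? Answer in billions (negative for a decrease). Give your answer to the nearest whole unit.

-1437 billion

Initially m₁ = 1 / (0.19) ≈ 5.26316, so M₁ = 5.26316 × 2020 = 10631.5832 billion.
After the change m₂ = 1 / (0.2197) ≈ 4.55166, so M₂ = 4.55166 × 2020 = 9194.3532 billion.
ΔM = M₂ − M₁ = 9194.3532 − 10631.5832 = -1437.23 billion.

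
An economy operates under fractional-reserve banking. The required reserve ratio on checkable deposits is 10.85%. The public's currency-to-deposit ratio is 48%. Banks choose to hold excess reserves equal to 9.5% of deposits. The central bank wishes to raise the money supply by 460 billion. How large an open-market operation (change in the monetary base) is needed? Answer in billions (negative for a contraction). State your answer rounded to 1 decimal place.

212.4 billion

The money multiplier is m = (1 + c) / (rr + e + c) = (1 + 0.48) / (0.1085 + 0.095 + 0.48) ≈ 2.16533.
ΔMB = ΔM / m = (+460) / 2.16533 ≈ 212.4388 billion.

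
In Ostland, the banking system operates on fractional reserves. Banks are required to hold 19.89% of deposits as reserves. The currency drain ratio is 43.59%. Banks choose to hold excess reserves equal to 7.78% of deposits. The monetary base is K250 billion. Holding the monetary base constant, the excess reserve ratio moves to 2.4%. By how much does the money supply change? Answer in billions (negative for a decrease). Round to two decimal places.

Initially m₁ = (1 + 0.4359) / (0.1989 + 0.0778 + 0.4359) ≈ 2.015015, so M₁ = 2.015015 × 250 ≈ 503.7538 billion.
After the change m₂ = (1 + 0.4359) / (0.1989 + 0.024 + 0.4359) ≈ 2.179569, so M₂ = 2.179569 × 250 ≈ 544.8922 billion.
ΔM = M₂ − M₁ = 544.8922 − 503.7538 = 41.1384 billion.

K41.14 billion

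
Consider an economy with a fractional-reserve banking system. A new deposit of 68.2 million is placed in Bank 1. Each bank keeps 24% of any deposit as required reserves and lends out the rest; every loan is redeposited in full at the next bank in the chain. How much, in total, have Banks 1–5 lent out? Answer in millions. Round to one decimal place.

Bank i lends (1 − rr)^i of the original deposit: Bank 1 lends 68.2·0.7600 = 51.8320, Bank 2 lends 68.2·0.7600² ≈ 39.3923, and so on.
Summing a geometric series: total = 68.2·[0.7600·(1 − 0.7600^5) / (1 − 0.7600)] ≈ 161.2078 million.

161.2 million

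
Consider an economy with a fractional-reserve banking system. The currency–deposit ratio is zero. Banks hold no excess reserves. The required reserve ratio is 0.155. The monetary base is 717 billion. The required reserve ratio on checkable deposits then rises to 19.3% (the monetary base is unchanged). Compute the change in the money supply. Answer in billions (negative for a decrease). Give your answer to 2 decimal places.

Initially m₁ = 1 / (0.155) ≈ 6.451613, so M₁ = 6.451613 × 717 ≈ 4625.8065 billion.
After the change m₂ = 1 / (0.193) ≈ 5.181347, so M₂ = 5.181347 × 717 ≈ 3715.0258 billion.
ΔM = M₂ − M₁ = 3715.0258 − 4625.8065 = -910.7807 billion.

-910.78 billion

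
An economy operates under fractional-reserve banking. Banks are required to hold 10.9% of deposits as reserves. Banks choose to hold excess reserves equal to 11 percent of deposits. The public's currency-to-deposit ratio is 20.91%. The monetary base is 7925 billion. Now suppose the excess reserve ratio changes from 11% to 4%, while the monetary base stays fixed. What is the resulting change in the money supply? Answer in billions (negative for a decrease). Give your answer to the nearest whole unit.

Initially m₁ = (1 + 0.2091) / (0.109 + 0.11 + 0.2091) ≈ 2.82434, so M₁ = 2.82434 × 7925 = 22382.8945 billion.
After the change m₂ = (1 + 0.2091) / (0.109 + 0.04 + 0.2091) ≈ 3.37643, so M₂ = 3.37643 × 7925 ≈ 26758.2078 billion.
ΔM = M₂ − M₁ = 26758.2078 − 22382.8945 = 4375.3133 billion.

4375 billion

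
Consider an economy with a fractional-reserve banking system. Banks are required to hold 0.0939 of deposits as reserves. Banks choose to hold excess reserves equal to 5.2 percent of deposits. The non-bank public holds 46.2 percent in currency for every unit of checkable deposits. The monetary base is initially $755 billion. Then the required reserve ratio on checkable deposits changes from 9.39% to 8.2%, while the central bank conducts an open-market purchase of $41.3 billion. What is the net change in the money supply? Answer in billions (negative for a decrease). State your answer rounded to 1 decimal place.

Before: m₁ = (1 + 0.462) / (0.0939 + 0.052 + 0.462) ≈ 2.40500, MB₁ = 755, so M₁ = 2.40500 × 755 = 1815.775 billion.
After: m₂ = (1 + 0.462) / (0.082 + 0.052 + 0.462) ≈ 2.45302, MB₂ = 755 + 41.3 = 796.3, so M₂ = 2.45302 × 796.3 ≈ 1953.3398 billion.
ΔM = M₂ − M₁ = 1953.3398 − 1815.775 = 137.5648 billion.

$137.6 billion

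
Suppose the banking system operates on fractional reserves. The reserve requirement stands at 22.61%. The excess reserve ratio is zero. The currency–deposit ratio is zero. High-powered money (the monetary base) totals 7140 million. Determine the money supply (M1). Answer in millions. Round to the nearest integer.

With no currency drain or excess reserves, the money multiplier is m = 1/rr = 1/0.2261 ≈ 4.42282.
Money supply M = m × MB = 4.42282 × 7140 = 31578.9348 million.

31579 million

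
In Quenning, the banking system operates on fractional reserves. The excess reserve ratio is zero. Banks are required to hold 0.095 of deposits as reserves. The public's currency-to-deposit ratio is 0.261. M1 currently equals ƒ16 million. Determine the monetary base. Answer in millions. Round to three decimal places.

The money multiplier is m = (1 + c) / (rr + c) = (1 + 0.261) / (0.095 + 0.261) ≈ 3.542135.
MB = M / m = 16 / 3.542135 ≈ 4.517 million.

ƒ4.517 million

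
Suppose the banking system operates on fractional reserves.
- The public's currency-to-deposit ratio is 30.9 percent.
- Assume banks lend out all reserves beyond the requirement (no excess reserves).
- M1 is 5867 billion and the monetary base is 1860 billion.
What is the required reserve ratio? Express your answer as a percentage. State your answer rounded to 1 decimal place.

Using m = M/MB = 5867/1860 ≈ 3.154301. Since m = (1 + c)/(c + rr + e), the denominator satisfies c + rr + e = (1 + c)/m = (1 + 0.309) / 3.154301 ≈ 0.414989.
With c = 0.309 and e = 0, the required reserve ratio is 0.414989 − 0.309 − 0 = 0.105989.

10.6%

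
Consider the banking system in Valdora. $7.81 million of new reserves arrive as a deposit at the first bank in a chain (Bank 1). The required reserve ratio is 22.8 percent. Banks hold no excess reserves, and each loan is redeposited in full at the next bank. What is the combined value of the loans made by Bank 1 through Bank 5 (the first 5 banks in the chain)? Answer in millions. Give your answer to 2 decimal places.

Bank i lends (1 − rr)^i of the original deposit: Bank 1 lends 7.81·0.7720 ≈ 6.0293, Bank 2 lends 7.81·0.7720² ≈ 4.6546, and so on.
Summing a geometric series: total = 7.81·[0.7720·(1 − 0.7720^5) / (1 − 0.7720)] ≈ 19.1930 million.

$19.19 million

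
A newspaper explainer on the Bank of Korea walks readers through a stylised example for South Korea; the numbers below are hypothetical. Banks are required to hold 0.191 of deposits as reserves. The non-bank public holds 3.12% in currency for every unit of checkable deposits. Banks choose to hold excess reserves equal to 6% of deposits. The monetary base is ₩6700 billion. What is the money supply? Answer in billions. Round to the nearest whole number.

₩24483 billion

The money multiplier is m = (1 + c) / (rr + e + c) = (1 + 0.0312) / (0.191 + 0.06 + 0.0312) ≈ 3.65415.
So M = m × MB = 3.65415 × 6700 = 24482.805 billion.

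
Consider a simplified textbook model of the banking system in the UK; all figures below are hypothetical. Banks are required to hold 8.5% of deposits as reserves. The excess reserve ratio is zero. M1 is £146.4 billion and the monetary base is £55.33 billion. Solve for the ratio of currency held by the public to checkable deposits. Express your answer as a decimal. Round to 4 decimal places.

0.4709

Using m = M/MB = 146.4/55.33 ≈ 2.645943. From m = (1 + c)/(c + rr + e), rearranging gives 1 + c = m·(c + rr + e), so c·(1 − m) = m·(rr + e) − 1.
Hence c = [m·(rr + e) − 1]/(1 − m) = [2.645943 × (0.085 + 0) − 1] / (1 − 2.645943) ≈ 0.470912.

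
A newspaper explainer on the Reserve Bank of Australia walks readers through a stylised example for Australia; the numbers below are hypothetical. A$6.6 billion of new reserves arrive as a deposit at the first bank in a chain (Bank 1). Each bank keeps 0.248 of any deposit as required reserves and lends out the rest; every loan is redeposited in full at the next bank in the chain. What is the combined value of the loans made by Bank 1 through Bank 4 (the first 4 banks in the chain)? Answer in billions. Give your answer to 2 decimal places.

A$13.61 billion

Bank i lends (1 − rr)^i of the original deposit: Bank 1 lends 6.6·0.7520 = 4.9632, Bank 2 lends 6.6·0.7520² ≈ 3.7323, and so on.
Summing a geometric series: total = 6.6·[0.7520·(1 − 0.7520^4) / (1 − 0.7520)] ≈ 13.6129 billion.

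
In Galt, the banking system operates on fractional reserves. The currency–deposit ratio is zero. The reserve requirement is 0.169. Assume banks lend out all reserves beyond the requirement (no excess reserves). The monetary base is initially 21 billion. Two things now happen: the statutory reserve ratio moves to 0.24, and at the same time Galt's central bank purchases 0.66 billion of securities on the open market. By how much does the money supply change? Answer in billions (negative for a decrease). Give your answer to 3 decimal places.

Before: m₁ = 1 / (0.169) ≈ 5.917160, MB₁ = 21, so M₁ = 5.917160 × 21 ≈ 124.2604 billion.
After: m₂ = 1 / (0.24) ≈ 4.166667, MB₂ = 21 + 0.66 = 21.66, so M₂ = 4.166667 × 21.66 ≈ 90.25 billion.
ΔM = M₂ − M₁ = 90.25 − 124.2604 = -34.0104 billion.

-34.010 billion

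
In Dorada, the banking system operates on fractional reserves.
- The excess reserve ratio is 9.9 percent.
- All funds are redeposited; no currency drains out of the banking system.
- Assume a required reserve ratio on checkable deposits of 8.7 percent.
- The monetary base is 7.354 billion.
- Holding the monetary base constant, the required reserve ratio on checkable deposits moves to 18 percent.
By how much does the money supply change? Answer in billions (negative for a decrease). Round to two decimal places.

Initially m₁ = 1 / (0.087 + 0.099) ≈ 5.3763, so M₁ = 5.3763 × 7.354 ≈ 39.5373 billion.
After the change m₂ = 1 / (0.18 + 0.099) ≈ 3.5842, so M₂ = 3.5842 × 7.354 ≈ 26.3582 billion.
ΔM = M₂ − M₁ = 26.3582 − 39.5373 = -13.1791 billion.

-13.18 billion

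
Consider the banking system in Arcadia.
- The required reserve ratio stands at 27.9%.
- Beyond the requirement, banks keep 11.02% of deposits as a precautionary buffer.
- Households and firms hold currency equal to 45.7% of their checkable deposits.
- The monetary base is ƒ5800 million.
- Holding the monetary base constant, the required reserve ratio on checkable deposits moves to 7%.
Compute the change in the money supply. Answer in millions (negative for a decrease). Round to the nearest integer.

ƒ3276 million

Initially m₁ = (1 + 0.457) / (0.279 + 0.1102 + 0.457) ≈ 1.72182, so M₁ = 1.72182 × 5800 = 9986.556 million.
After the change m₂ = (1 + 0.457) / (0.07 + 0.1102 + 0.457) ≈ 2.28657, so M₂ = 2.28657 × 5800 = 13262.106 million.
ΔM = M₂ − M₁ = 13262.106 − 9986.556 = 3275.55 million.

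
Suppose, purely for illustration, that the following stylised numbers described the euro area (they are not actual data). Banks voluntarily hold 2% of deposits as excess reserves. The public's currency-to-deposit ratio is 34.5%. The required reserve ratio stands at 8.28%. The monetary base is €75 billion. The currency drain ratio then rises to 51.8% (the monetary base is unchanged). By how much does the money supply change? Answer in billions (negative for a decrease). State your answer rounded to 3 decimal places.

Initially m₁ = (1 + 0.345) / (0.0828 + 0.02 + 0.345) ≈ 3.003573, so M₁ = 3.003573 × 75 ≈ 225.268 billion.
After the change m₂ = (1 + 0.518) / (0.0828 + 0.02 + 0.518) ≈ 2.445232, so M₂ = 2.445232 × 75 = 183.3924 billion.
ΔM = M₂ − M₁ = 183.3924 − 225.268 = -41.8756 billion.

-41.876 billion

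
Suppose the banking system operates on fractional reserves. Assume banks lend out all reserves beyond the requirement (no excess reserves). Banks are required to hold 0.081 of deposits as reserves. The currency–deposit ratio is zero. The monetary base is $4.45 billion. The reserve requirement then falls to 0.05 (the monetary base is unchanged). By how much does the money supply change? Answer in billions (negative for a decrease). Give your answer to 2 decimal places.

Initially m₁ = 1 / (0.081) ≈ 12.3457, so M₁ = 12.3457 × 4.45 ≈ 54.9384 billion.
After the change m₂ = 1 / (0.05) = 20, so M₂ = 20 × 4.45 = 89 billion.
ΔM = M₂ − M₁ = 89 − 54.9384 = 34.0616 billion.

$34.06 billion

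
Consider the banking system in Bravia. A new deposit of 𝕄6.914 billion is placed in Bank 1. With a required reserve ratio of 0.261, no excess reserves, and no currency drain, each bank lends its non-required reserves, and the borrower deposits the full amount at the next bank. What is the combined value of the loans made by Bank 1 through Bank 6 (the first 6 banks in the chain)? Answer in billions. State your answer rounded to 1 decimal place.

Bank i lends (1 − rr)^i of the original deposit: Bank 1 lends 6.914·0.7390 ≈ 5.1094, Bank 2 lends 6.914·0.7390² ≈ 3.7759, and so on.
Summing a geometric series: total = 6.914·[0.7390·(1 − 0.7390^6) / (1 − 0.7390)] ≈ 16.3878 billion.

𝕄16.4 billion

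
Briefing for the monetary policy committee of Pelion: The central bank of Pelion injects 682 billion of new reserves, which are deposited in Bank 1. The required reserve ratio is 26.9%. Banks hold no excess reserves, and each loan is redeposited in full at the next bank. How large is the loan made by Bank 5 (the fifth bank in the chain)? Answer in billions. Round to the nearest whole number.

Each bank lends a fraction (1 − rr) = 0.7310 of the deposit it receives, so Bank 5 receives 682·0.7310^4 and lends 682·0.7310^5 ≈ 142.3545 billion.

142 billion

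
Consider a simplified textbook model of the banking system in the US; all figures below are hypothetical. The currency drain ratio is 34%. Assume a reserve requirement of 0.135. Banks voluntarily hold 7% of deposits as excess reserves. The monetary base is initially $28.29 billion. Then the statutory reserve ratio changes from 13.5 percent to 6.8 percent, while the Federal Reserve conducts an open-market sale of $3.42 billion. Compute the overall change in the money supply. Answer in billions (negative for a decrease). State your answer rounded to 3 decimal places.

Before: m₁ = (1 + 0.34) / (0.135 + 0.07 + 0.34) ≈ 2.458716, MB₁ = 28.29, so M₁ = 2.458716 × 28.29 ≈ 69.5571 billion.
After: m₂ = (1 + 0.34) / (0.068 + 0.07 + 0.34) ≈ 2.803347, MB₂ = 28.29 − 3.42 = 24.87, so M₂ = 2.803347 × 24.87 ≈ 69.7192 billion.
ΔM = M₂ − M₁ = 69.7192 − 69.5571 = 0.1621 billion.

$0.162 billion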